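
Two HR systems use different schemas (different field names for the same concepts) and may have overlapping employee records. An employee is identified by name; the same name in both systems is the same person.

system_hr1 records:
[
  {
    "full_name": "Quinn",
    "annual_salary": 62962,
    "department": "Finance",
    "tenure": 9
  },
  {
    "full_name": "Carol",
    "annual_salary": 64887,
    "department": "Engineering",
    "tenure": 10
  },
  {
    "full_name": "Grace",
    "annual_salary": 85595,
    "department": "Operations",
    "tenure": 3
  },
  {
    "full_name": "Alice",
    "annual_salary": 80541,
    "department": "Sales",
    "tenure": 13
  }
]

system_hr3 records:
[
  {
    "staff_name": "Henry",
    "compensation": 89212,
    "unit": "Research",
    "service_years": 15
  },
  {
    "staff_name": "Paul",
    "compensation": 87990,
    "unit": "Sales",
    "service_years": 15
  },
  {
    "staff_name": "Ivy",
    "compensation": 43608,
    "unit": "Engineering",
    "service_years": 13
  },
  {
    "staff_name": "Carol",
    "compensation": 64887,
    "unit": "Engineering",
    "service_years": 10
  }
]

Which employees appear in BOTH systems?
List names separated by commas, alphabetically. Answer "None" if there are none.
Carol

Schema mapping: "full_name" (system_hr1) = "staff_name" (system_hr3) = employee name

Names in system_hr1: ['Alice', 'Carol', 'Grace', 'Quinn']
Names in system_hr3: ['Carol', 'Henry', 'Ivy', 'Paul']

Intersection: ['Carol']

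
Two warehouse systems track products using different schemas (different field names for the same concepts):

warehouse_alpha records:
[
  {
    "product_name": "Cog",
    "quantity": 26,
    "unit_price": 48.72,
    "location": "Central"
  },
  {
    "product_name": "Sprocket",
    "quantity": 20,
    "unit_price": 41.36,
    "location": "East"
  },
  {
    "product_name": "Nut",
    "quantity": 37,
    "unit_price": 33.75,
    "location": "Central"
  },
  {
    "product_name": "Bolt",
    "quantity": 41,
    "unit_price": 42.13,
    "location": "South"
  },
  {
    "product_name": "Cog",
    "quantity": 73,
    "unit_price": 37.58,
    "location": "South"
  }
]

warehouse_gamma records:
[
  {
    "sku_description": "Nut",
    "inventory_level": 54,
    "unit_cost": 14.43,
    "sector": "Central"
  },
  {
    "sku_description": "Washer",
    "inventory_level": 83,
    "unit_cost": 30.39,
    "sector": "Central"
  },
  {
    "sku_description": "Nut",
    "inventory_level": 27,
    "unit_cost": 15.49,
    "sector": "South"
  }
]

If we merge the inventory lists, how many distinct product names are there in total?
5

Schema mapping: "product_name" (warehouse_alpha) = "sku_description" (warehouse_gamma) = product name

Products in warehouse_alpha: ['Bolt', 'Cog', 'Nut', 'Sprocket']
Products in warehouse_gamma: ['Nut', 'Washer']

Union (unique products): ['Bolt', 'Cog', 'Nut', 'Sprocket', 'Washer']
Count: 5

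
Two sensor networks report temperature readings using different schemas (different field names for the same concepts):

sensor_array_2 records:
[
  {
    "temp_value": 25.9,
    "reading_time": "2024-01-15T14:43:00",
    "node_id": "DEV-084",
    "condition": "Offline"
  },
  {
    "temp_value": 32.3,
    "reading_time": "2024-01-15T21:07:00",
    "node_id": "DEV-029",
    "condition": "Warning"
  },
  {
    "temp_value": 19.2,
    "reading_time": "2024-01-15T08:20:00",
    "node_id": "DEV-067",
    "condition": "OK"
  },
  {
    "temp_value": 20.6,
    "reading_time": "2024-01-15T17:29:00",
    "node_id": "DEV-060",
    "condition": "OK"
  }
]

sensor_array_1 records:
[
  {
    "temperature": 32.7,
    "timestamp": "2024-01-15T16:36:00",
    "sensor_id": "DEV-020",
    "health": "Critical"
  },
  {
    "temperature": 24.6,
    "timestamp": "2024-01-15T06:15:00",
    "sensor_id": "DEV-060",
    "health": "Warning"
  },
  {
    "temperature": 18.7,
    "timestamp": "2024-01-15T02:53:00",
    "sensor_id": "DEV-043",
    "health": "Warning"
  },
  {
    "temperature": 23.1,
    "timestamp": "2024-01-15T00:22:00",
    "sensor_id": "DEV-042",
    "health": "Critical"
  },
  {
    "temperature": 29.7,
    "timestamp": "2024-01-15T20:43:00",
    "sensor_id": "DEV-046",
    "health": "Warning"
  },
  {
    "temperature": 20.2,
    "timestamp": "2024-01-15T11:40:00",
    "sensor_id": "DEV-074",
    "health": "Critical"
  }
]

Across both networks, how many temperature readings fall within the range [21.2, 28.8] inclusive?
3

Schema mapping: "temp_value" (sensor_array_2) = "temperature" (sensor_array_1) = temperature

Readings in [21.2, 28.8] from sensor_array_2: 1
Readings in [21.2, 28.8] from sensor_array_1: 2

Total count: 1 + 2 = 3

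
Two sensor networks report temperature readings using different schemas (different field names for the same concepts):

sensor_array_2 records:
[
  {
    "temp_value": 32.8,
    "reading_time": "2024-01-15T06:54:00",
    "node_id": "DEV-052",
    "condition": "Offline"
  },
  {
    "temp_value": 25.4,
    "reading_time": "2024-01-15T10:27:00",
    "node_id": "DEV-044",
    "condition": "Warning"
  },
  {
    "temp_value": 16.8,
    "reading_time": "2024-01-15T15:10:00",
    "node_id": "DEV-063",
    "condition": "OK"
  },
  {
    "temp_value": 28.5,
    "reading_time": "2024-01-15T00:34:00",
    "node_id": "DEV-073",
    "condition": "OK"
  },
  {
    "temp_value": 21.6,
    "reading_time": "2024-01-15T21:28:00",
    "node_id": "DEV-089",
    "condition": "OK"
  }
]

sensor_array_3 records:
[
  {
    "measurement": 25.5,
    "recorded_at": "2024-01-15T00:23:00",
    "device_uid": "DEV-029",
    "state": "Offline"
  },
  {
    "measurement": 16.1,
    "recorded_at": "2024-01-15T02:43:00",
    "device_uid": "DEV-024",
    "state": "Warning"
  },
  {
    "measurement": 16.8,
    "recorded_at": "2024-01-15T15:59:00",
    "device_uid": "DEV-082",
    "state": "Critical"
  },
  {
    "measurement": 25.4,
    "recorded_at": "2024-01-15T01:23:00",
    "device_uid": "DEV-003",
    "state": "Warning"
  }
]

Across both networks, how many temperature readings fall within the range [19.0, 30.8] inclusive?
5

Schema mapping: "temp_value" (sensor_array_2) = "measurement" (sensor_array_3) = temperature

Readings in [19.0, 30.8] from sensor_array_2: 3
Readings in [19.0, 30.8] from sensor_array_3: 2

Total count: 3 + 2 = 5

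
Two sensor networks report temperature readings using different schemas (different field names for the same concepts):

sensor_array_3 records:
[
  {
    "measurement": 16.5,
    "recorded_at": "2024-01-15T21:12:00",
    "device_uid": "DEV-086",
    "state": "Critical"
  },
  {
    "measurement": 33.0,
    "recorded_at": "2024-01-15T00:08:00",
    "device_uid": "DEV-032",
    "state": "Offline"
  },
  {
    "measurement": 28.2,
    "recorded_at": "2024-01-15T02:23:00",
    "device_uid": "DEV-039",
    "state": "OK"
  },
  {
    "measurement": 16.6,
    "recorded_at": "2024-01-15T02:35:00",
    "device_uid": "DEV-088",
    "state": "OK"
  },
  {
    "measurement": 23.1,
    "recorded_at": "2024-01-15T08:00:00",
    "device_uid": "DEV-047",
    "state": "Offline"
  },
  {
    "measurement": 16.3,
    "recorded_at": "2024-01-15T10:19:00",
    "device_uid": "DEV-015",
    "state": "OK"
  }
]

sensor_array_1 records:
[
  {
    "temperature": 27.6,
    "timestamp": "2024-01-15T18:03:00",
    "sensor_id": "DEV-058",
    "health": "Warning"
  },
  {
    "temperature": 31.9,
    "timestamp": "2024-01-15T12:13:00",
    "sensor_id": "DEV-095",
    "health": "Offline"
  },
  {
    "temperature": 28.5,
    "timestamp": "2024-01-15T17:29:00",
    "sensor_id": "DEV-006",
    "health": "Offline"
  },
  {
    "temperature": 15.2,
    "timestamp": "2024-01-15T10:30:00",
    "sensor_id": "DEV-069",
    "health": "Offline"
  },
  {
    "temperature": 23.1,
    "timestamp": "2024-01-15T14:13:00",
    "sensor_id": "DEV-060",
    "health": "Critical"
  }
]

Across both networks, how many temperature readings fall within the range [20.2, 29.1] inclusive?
5

Schema mapping: "measurement" (sensor_array_3) = "temperature" (sensor_array_1) = temperature

Readings in [20.2, 29.1] from sensor_array_3: 2
Readings in [20.2, 29.1] from sensor_array_1: 3

Total count: 2 + 3 = 5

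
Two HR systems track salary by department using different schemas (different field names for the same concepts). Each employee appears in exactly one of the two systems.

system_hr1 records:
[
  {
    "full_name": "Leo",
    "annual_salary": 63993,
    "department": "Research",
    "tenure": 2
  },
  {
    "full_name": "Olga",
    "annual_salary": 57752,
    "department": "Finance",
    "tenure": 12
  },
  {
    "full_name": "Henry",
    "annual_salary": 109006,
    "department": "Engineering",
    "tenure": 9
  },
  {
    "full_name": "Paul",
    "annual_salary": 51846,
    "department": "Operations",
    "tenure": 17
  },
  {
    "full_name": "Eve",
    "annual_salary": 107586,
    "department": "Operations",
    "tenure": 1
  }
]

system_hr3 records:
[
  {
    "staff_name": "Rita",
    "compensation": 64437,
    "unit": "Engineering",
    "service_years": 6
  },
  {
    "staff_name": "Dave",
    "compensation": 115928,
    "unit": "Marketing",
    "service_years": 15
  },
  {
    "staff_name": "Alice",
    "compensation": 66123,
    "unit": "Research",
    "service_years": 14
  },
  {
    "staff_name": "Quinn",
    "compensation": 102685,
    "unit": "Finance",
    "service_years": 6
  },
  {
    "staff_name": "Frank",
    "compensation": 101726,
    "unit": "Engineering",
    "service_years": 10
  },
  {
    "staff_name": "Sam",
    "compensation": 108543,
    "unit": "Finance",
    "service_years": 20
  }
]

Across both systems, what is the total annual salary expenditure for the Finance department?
268980

Schema mappings:
- "department" (system_hr1) = "unit" (system_hr3) = department
- "annual_salary" (system_hr1) = "compensation" (system_hr3) = salary

Finance salaries from system_hr1: 57752
Finance salaries from system_hr3: 211228

Total: 57752 + 211228 = 268980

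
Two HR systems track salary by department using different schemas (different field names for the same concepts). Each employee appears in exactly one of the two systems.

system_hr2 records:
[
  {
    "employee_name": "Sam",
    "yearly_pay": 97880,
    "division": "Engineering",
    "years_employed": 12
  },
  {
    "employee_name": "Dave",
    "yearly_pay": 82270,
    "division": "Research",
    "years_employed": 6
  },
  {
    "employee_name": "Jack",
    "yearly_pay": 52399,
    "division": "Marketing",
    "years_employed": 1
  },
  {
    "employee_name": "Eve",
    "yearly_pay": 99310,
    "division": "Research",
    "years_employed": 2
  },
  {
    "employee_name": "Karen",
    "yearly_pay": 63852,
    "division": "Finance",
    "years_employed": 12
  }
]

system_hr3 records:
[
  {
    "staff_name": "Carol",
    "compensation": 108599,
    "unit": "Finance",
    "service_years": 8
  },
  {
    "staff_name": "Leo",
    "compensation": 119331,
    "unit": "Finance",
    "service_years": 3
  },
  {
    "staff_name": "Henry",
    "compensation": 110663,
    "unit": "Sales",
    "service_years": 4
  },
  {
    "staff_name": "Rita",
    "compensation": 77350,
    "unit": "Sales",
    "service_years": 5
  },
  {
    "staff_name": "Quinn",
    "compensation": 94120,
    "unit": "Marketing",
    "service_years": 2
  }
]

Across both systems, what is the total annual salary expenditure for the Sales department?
188013

Schema mappings:
- "division" (system_hr2) = "unit" (system_hr3) = department
- "yearly_pay" (system_hr2) = "compensation" (system_hr3) = salary

Sales salaries from system_hr2: 0
Sales salaries from system_hr3: 188013

Total: 0 + 188013 = 188013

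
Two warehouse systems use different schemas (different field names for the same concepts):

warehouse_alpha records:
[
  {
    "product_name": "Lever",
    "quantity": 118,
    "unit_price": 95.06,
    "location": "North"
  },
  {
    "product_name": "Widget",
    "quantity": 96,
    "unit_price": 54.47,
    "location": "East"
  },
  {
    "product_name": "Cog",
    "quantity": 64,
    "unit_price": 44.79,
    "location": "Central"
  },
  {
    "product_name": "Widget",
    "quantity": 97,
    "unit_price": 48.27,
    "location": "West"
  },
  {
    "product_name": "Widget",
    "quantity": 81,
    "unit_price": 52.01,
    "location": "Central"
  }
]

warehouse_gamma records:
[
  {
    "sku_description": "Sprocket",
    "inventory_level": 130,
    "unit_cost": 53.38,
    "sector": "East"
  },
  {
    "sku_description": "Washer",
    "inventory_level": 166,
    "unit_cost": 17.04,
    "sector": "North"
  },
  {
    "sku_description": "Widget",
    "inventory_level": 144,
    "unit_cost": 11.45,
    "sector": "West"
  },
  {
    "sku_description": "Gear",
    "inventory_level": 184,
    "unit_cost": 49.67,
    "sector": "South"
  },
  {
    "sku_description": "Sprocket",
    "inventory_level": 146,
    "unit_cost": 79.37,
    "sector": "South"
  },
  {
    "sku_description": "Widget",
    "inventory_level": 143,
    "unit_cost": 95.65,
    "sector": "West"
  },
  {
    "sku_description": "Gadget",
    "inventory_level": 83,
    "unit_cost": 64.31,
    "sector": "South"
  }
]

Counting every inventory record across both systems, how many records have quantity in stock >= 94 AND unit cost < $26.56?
2

Schema mappings:
- "quantity" (warehouse_alpha) = "inventory_level" (warehouse_gamma) = quantity
- "unit_price" (warehouse_alpha) = "unit_cost" (warehouse_gamma) = unit cost

Records meeting both conditions in warehouse_alpha: 0
Records meeting both conditions in warehouse_gamma: 2

Total: 0 + 2 = 2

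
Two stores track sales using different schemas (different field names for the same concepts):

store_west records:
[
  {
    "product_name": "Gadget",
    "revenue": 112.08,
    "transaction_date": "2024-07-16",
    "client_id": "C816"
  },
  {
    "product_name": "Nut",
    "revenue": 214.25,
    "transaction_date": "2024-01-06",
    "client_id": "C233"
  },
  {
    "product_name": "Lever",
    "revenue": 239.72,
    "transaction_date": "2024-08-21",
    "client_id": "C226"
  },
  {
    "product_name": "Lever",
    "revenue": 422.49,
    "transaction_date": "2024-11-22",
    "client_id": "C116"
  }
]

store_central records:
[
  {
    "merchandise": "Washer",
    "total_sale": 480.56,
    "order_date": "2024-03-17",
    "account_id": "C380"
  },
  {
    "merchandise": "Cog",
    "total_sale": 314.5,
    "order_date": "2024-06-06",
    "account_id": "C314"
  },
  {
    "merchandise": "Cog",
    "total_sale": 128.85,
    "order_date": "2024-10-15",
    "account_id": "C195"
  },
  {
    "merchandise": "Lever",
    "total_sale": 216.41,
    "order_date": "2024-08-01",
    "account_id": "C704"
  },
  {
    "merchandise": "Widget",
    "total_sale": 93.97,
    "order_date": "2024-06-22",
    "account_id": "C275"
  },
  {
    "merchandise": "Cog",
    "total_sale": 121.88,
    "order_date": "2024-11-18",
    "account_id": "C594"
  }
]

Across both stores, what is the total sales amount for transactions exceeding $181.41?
1887.93

Schema mapping: "revenue" (store_west) = "total_sale" (store_central) = sale amount

Sum of sales > $181.41 in store_west: 876.46
Sum of sales > $181.41 in store_central: 1011.47

Total: 876.46 + 1011.47 = 1887.93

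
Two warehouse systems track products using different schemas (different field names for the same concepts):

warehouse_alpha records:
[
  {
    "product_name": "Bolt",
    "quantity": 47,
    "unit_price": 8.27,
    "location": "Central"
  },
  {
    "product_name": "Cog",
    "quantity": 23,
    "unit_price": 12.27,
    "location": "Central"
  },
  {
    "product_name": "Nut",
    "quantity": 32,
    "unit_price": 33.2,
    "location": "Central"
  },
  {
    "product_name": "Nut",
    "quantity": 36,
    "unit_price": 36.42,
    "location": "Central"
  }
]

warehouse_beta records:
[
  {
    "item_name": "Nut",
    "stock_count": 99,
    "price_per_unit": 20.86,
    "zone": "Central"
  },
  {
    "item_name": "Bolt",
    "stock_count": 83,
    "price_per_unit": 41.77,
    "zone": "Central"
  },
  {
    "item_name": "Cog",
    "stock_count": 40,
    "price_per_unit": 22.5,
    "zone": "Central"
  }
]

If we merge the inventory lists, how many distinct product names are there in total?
3

Schema mapping: "product_name" (warehouse_alpha) = "item_name" (warehouse_beta) = product name

Products in warehouse_alpha: ['Bolt', 'Cog', 'Nut']
Products in warehouse_beta: ['Bolt', 'Cog', 'Nut']

Union (unique products): ['Bolt', 'Cog', 'Nut']
Count: 3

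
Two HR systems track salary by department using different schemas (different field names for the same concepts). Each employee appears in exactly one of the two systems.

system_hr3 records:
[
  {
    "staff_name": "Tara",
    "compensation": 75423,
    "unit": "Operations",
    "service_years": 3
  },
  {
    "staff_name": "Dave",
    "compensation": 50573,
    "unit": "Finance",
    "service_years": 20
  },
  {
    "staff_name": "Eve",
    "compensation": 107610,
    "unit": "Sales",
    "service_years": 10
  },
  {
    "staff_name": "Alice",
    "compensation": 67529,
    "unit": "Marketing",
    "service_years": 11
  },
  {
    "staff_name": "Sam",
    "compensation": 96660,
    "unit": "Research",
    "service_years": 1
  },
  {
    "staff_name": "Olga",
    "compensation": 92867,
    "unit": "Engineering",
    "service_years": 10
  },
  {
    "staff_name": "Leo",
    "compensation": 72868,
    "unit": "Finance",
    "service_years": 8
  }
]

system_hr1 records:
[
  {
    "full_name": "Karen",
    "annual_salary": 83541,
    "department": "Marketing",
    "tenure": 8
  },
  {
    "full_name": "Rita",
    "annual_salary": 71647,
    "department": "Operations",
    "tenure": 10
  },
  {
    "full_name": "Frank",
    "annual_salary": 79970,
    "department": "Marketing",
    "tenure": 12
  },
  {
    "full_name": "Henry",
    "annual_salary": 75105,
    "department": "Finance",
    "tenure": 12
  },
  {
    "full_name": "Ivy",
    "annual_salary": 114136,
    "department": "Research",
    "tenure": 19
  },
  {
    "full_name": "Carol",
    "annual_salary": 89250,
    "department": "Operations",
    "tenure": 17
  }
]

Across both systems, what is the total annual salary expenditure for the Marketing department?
231040

Schema mappings:
- "unit" (system_hr3) = "department" (system_hr1) = department
- "compensation" (system_hr3) = "annual_salary" (system_hr1) = salary

Marketing salaries from system_hr3: 67529
Marketing salaries from system_hr1: 163511

Total: 67529 + 163511 = 231040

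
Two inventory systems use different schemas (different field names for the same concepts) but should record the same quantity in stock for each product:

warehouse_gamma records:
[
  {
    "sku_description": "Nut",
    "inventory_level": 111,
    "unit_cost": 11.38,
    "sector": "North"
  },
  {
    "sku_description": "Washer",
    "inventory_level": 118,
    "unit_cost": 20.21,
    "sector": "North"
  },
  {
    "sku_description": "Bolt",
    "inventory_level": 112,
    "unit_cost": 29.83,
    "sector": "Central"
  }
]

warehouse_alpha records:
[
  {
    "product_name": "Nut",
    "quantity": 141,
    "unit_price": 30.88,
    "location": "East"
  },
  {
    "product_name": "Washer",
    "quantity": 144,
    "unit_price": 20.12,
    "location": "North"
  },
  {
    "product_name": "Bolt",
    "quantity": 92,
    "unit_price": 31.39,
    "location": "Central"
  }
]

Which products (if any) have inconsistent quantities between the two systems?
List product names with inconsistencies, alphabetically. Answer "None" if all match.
Bolt, Nut, Washer

Schema mappings:
- "sku_description" (warehouse_gamma) = "product_name" (warehouse_alpha) = product name
- "inventory_level" (warehouse_gamma) = "quantity" (warehouse_alpha) = quantity

Comparison:
  Nut: 111 vs 141 - MISMATCH
  Washer: 118 vs 144 - MISMATCH
  Bolt: 112 vs 92 - MISMATCH

Products with inconsistencies: Bolt, Nut, Washer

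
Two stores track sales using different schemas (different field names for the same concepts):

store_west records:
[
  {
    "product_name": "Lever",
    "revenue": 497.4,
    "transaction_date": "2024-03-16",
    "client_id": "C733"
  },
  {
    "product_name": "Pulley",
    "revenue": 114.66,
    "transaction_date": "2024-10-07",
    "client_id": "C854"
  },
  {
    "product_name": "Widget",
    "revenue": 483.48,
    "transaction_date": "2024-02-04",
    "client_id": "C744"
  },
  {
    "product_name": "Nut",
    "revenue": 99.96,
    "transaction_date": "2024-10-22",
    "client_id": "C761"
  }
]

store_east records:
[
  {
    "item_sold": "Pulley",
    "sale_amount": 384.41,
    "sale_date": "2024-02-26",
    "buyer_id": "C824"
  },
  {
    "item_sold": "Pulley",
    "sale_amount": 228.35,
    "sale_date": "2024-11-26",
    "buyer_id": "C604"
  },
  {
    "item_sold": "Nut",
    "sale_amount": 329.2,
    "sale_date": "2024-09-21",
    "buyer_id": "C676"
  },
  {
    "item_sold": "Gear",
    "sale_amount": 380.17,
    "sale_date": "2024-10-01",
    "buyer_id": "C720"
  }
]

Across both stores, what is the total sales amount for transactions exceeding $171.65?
2303.01

Schema mapping: "revenue" (store_west) = "sale_amount" (store_east) = sale amount

Sum of sales > $171.65 in store_west: 980.88
Sum of sales > $171.65 in store_east: 1322.13

Total: 980.88 + 1322.13 = 2303.01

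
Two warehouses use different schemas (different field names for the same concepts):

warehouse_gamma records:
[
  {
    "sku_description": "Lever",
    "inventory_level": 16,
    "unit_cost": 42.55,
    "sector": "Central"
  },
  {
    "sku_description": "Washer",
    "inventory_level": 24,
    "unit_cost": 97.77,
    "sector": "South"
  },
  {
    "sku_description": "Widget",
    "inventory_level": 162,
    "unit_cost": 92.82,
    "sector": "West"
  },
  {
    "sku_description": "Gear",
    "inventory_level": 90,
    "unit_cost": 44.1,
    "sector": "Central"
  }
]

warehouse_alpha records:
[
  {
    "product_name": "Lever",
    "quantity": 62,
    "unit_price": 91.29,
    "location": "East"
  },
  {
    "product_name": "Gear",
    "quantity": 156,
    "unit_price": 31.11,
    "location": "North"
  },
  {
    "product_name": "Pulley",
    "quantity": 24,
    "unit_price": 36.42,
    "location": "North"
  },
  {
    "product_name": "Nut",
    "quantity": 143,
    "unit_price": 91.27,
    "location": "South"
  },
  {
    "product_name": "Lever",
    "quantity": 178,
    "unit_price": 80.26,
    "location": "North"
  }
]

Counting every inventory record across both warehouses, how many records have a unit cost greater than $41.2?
7

Schema mapping: "unit_cost" (warehouse_gamma) = "unit_price" (warehouse_alpha) = unit cost

Records > $41.2 in warehouse_gamma: 4
Records > $41.2 in warehouse_alpha: 3

Total count: 4 + 3 = 7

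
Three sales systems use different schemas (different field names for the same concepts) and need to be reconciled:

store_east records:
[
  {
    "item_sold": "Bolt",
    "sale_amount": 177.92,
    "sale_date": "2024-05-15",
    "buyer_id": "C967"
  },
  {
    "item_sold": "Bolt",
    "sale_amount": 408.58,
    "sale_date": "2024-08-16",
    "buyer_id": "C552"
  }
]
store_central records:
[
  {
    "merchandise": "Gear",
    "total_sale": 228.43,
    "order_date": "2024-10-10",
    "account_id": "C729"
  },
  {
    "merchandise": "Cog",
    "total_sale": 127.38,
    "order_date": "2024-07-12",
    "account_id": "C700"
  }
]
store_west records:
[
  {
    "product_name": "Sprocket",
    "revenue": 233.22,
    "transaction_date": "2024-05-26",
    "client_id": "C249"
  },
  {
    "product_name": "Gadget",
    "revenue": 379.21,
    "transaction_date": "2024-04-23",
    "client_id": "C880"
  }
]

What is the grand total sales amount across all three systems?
1554.74

Schema reconciliation - all amount fields map to sale amount:

store_east (sale_amount): 586.5
store_central (total_sale): 355.81
store_west (revenue): 612.43

Grand total: 1554.74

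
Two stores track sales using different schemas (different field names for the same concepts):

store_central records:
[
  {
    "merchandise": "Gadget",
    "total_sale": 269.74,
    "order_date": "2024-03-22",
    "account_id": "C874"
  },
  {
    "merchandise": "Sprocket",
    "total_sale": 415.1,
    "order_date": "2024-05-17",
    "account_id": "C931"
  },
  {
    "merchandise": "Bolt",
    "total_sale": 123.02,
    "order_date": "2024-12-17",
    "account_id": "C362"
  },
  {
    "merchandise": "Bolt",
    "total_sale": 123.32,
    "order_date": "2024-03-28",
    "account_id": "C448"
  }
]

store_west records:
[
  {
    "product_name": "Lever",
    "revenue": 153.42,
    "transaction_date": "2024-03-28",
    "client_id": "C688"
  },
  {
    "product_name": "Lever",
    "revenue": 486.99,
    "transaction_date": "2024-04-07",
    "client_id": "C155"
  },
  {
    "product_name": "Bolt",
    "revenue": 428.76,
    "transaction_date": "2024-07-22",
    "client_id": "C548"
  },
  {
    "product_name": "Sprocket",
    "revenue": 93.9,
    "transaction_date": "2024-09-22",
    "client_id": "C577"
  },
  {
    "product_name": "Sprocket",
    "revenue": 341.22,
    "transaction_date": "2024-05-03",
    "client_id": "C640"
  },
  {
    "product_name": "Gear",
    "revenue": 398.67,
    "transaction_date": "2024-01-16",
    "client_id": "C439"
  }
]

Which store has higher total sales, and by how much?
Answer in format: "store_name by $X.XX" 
store_west by $971.78

Schema mapping: "total_sale" (store_central) = "revenue" (store_west) = sale amount

Total for store_central: 931.18
Total for store_west: 1902.96

Difference: |931.18 - 1902.96| = 971.78
store_west has higher sales by $971.78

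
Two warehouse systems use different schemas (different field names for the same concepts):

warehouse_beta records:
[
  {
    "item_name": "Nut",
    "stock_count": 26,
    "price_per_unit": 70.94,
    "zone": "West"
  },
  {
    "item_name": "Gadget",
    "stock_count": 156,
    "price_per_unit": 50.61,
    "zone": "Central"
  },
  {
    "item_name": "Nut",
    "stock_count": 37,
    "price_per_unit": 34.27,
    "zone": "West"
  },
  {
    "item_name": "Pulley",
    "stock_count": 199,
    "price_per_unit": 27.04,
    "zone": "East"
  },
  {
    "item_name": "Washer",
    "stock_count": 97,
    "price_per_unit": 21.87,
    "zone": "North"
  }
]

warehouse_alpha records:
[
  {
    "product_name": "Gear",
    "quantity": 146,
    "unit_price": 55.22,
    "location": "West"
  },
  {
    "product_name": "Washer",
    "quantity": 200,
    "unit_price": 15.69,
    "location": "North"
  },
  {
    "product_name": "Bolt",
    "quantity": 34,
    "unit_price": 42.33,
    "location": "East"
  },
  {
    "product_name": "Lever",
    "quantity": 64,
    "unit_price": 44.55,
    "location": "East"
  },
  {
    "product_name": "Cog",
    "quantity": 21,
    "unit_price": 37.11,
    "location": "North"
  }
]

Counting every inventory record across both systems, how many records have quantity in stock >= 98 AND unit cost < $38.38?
2

Schema mappings:
- "stock_count" (warehouse_beta) = "quantity" (warehouse_alpha) = quantity
- "price_per_unit" (warehouse_beta) = "unit_price" (warehouse_alpha) = unit cost

Records meeting both conditions in warehouse_beta: 1
Records meeting both conditions in warehouse_alpha: 1

Total: 1 + 1 = 2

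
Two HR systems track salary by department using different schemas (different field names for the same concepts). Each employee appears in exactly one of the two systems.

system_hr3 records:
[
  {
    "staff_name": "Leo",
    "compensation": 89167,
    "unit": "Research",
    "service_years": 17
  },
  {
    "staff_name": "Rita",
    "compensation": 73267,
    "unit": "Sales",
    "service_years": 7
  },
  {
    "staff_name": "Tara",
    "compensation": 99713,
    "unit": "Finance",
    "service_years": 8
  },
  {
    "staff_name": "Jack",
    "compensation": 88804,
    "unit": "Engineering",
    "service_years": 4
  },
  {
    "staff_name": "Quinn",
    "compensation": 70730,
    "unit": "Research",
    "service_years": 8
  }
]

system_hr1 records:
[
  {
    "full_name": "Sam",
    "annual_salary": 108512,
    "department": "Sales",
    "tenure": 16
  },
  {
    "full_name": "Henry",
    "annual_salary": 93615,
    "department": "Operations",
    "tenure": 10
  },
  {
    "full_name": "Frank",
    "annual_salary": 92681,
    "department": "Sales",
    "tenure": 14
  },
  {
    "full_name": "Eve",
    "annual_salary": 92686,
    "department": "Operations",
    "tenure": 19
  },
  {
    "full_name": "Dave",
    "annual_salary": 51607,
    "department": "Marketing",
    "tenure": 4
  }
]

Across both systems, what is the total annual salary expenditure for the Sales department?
274460

Schema mappings:
- "unit" (system_hr3) = "department" (system_hr1) = department
- "compensation" (system_hr3) = "annual_salary" (system_hr1) = salary

Sales salaries from system_hr3: 73267
Sales salaries from system_hr1: 201193

Total: 73267 + 201193 = 274460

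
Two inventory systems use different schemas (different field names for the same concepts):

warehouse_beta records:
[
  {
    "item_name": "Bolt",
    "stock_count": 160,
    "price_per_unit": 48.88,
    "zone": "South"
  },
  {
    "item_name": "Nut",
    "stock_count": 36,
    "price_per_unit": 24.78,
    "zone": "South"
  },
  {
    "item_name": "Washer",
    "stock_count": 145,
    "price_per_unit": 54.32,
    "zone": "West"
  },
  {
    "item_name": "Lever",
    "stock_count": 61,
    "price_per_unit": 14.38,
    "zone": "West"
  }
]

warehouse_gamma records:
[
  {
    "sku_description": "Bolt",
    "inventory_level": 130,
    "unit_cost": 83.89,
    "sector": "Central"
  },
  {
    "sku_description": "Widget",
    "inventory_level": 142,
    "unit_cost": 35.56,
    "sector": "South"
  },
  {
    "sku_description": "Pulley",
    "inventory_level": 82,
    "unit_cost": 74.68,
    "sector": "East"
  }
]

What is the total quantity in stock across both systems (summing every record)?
756

To reconcile these schemas, identify the field holding the quantity in stock in each system:
1. In warehouse_beta it is "stock_count"
2. In warehouse_gamma it is "inventory_level"

From warehouse_beta: 160 + 36 + 145 + 61 = 402
From warehouse_gamma: 130 + 142 + 82 = 354

Total: 402 + 354 = 756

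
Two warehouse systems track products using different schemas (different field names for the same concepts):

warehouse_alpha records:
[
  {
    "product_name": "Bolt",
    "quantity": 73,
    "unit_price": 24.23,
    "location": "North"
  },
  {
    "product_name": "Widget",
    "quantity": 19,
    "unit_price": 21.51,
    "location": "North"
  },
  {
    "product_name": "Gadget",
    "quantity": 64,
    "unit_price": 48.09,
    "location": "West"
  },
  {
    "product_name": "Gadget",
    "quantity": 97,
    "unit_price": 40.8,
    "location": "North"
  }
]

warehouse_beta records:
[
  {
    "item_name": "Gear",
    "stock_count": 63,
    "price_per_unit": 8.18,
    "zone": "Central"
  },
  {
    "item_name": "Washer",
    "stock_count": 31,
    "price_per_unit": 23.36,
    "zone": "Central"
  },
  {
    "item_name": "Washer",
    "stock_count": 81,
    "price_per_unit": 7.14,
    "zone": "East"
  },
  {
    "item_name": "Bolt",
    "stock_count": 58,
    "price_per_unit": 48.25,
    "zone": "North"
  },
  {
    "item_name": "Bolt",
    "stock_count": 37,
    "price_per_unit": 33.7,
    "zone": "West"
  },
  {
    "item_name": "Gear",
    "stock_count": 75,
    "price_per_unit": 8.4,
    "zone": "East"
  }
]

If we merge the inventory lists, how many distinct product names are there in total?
5

Schema mapping: "product_name" (warehouse_alpha) = "item_name" (warehouse_beta) = product name

Products in warehouse_alpha: ['Bolt', 'Gadget', 'Widget']
Products in warehouse_beta: ['Bolt', 'Gear', 'Washer']

Union (unique products): ['Bolt', 'Gadget', 'Gear', 'Washer', 'Widget']
Count: 5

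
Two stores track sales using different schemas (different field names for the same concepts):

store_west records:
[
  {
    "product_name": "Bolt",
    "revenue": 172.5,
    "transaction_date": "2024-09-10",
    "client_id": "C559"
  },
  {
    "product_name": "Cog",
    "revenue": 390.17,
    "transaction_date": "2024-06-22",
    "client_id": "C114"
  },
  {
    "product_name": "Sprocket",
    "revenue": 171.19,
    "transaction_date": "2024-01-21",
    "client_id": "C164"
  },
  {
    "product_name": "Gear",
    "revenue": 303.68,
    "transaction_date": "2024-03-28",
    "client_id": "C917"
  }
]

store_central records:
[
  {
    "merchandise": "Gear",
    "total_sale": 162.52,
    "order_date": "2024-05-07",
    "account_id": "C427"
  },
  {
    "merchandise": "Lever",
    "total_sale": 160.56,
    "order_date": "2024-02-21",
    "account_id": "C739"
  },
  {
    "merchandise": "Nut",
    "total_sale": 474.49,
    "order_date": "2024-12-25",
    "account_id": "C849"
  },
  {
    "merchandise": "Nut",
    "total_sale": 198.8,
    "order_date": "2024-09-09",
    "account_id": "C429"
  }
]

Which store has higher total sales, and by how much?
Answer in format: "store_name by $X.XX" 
store_west by $41.17

Schema mapping: "revenue" (store_west) = "total_sale" (store_central) = sale amount

Total for store_west: 1037.54
Total for store_central: 996.37

Difference: |1037.54 - 996.37| = 41.17
store_west has higher sales by $41.17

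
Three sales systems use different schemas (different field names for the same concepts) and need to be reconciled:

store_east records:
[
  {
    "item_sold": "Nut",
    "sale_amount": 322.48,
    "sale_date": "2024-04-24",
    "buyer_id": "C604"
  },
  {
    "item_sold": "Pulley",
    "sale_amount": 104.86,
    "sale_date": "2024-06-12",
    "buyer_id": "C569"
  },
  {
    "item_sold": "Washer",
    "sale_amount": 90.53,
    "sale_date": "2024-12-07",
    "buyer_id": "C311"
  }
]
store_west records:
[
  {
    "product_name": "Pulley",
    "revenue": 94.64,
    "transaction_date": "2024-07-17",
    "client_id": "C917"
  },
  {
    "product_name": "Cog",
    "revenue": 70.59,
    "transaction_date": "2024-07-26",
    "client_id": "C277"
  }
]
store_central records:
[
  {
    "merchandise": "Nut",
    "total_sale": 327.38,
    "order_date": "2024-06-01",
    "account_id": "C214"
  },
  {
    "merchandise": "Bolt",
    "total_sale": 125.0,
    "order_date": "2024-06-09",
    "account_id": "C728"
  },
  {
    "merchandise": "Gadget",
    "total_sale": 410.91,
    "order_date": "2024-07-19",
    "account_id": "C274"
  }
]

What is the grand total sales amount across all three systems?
1546.39

Schema reconciliation - all amount fields map to sale amount:

store_east (sale_amount): 517.87
store_west (revenue): 165.23
store_central (total_sale): 863.29

Grand total: 1546.39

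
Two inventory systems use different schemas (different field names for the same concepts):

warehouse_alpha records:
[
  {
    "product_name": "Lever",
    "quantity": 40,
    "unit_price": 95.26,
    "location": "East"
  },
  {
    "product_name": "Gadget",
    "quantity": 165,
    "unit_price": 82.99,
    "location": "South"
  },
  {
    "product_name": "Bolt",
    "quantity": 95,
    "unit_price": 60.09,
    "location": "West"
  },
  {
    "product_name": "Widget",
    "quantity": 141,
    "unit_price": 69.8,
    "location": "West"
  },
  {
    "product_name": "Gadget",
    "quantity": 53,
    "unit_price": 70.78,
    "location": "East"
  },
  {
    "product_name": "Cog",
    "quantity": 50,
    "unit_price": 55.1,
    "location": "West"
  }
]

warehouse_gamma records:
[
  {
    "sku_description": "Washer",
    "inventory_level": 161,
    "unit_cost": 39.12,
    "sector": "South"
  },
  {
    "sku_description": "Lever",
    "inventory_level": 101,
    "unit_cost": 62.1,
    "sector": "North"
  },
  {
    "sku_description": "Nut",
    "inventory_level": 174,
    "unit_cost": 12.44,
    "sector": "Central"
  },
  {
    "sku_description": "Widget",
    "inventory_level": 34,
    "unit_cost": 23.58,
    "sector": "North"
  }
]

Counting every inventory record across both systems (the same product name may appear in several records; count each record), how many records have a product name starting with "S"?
0

Schema mapping: "product_name" (warehouse_alpha) = "sku_description" (warehouse_gamma) = product name

Records with product name starting with "S" in warehouse_alpha: 0
Records with product name starting with "S" in warehouse_gamma: 0

Total: 0 + 0 = 0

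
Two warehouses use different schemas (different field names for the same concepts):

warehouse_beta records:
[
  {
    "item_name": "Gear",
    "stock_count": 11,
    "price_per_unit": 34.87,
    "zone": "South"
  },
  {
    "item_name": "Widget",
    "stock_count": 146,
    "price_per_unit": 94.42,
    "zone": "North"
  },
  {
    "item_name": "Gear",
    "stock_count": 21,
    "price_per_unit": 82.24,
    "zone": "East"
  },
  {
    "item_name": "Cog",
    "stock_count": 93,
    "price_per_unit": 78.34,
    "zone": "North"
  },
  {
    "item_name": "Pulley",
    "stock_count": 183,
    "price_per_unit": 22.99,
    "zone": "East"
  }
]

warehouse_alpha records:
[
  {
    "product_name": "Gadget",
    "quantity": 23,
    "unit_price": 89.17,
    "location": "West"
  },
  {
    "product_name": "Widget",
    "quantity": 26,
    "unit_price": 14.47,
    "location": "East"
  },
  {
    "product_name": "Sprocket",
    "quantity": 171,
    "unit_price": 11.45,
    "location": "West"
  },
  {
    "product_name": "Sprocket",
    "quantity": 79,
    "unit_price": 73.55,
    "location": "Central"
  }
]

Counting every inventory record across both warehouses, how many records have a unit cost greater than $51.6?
5

Schema mapping: "price_per_unit" (warehouse_beta) = "unit_price" (warehouse_alpha) = unit cost

Records > $51.6 in warehouse_beta: 3
Records > $51.6 in warehouse_alpha: 2

Total count: 3 + 2 = 5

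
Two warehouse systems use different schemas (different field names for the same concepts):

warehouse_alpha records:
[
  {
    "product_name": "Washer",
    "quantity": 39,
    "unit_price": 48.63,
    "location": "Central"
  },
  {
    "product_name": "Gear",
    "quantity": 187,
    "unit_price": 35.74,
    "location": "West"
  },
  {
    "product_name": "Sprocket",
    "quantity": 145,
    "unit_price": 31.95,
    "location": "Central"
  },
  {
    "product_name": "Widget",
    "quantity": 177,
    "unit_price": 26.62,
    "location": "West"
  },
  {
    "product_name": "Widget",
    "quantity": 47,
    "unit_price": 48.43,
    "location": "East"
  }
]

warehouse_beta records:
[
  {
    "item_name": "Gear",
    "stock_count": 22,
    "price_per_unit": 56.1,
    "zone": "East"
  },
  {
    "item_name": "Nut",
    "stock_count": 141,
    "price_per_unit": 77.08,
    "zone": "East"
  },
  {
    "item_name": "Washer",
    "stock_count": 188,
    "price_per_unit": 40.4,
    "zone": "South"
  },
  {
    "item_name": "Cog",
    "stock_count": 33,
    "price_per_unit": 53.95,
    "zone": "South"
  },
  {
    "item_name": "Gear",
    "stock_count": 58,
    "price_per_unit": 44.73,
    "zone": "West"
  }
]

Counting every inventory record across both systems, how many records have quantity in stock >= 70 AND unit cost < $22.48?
0

Schema mappings:
- "quantity" (warehouse_alpha) = "stock_count" (warehouse_beta) = quantity
- "unit_price" (warehouse_alpha) = "price_per_unit" (warehouse_beta) = unit cost

Records meeting both conditions in warehouse_alpha: 0
Records meeting both conditions in warehouse_beta: 0

Total: 0 + 0 = 0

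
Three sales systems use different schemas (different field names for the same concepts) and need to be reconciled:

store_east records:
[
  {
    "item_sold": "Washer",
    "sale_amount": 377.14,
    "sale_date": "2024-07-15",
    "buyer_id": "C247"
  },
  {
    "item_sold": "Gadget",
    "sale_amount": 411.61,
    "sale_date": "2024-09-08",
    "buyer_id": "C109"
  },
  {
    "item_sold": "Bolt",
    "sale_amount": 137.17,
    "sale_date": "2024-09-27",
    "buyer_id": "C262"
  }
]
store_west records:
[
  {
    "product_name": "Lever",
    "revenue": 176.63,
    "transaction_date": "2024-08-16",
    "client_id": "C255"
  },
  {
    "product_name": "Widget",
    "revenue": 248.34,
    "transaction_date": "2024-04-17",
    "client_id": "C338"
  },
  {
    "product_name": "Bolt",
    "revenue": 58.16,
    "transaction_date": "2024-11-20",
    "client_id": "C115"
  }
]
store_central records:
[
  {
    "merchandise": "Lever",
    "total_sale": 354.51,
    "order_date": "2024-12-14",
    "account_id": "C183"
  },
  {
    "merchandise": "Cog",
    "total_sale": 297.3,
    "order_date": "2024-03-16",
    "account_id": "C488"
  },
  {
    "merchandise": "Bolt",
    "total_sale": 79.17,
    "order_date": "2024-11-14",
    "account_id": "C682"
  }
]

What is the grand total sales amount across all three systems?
2140.03

Schema reconciliation - all amount fields map to sale amount:

store_east (sale_amount): 925.92
store_west (revenue): 483.13
store_central (total_sale): 730.98

Grand total: 2140.03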